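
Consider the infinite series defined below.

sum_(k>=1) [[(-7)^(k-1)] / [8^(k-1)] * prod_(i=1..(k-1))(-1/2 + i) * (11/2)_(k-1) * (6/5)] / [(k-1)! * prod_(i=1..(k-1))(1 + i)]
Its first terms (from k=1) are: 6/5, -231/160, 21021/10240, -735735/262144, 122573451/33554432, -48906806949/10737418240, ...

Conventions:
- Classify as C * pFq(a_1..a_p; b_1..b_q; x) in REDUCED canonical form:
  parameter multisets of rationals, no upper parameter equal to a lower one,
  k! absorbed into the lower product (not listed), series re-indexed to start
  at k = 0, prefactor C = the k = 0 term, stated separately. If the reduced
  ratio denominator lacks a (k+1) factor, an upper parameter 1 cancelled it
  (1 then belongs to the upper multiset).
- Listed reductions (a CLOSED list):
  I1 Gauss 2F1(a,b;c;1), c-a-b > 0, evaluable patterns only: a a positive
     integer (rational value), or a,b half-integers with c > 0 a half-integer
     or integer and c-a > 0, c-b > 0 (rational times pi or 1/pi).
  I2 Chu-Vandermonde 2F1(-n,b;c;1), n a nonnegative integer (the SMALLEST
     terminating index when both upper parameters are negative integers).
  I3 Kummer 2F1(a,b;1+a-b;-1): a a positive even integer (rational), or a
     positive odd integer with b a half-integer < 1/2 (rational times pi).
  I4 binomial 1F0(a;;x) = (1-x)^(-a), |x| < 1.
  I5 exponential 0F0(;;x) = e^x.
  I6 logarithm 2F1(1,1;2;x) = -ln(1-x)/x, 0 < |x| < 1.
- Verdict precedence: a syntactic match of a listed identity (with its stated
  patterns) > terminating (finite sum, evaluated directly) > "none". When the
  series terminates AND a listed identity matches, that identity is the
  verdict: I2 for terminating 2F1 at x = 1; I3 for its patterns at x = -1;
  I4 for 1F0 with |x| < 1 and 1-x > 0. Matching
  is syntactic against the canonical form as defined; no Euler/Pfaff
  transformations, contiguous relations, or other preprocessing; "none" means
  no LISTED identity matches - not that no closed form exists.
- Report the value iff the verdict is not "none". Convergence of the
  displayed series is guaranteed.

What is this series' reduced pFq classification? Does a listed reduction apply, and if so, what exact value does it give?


Structural cue: t_0 = 6/5 here, and the two geometric factors (prefactor 6/5) combine into one argument.
Adjacent-term ratio: r(k) = (-7/8) * (k+1/2) (k+11/2) / [(k+2) (k+1)] - rational in k. x = (-7/8); t_0 = 6/5; negate the roots.

At argument -7/8: a 2F1 with upper {1/2, 11/2}, lower {2}, scaled by C = 6/5. Verdict: none. A 2F1 with upper {1/2, 11/2} fits none of I1-I6 at x = -7/8; the sum runs forever.


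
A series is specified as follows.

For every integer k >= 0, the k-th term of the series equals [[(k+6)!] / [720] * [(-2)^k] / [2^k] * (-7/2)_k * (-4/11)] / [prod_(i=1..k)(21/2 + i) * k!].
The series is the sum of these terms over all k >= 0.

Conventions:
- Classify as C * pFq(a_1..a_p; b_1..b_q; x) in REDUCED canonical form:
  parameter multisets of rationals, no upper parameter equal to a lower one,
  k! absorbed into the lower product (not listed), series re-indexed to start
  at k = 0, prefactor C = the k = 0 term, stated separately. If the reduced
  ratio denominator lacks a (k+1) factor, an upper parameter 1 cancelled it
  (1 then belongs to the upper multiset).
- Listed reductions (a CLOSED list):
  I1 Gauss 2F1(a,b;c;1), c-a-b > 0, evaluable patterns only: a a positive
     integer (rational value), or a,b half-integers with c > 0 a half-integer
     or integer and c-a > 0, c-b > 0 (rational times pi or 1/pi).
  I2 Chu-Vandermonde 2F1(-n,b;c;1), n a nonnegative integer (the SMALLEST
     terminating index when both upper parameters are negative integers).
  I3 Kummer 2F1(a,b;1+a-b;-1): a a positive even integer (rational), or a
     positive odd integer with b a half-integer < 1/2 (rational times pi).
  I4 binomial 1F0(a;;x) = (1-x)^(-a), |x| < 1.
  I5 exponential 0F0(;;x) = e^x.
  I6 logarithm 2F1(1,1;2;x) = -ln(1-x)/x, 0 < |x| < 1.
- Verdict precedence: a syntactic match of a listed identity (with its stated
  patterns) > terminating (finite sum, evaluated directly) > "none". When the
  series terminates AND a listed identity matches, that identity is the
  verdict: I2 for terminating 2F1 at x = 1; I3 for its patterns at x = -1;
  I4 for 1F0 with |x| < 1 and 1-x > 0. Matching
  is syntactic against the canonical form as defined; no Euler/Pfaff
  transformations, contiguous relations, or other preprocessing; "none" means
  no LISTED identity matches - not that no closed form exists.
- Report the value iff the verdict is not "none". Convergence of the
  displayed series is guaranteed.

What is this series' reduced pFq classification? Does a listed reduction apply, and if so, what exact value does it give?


Prefactor -4/11, argument -1: 2F1 with upper {-7/2, 7} over lower {23/2}. Verdict: the Kummer evaluation I3 fires (x = -1; c = 23/2 equals 1+a-b for upper {-7/2, 7}: listed pattern). Exact value: (-1322685/2097152) * pi.

Structural cue: with t_0 = -4/11, the lower running product (prefactor -4/11) is a rising factorial.
Term ratio: r(k) = (-1) * (k-7/2) (k+7) / [(k+23/2) (k+1)] - rational; roots negated = parameters, x = (-1), C = -4/11.


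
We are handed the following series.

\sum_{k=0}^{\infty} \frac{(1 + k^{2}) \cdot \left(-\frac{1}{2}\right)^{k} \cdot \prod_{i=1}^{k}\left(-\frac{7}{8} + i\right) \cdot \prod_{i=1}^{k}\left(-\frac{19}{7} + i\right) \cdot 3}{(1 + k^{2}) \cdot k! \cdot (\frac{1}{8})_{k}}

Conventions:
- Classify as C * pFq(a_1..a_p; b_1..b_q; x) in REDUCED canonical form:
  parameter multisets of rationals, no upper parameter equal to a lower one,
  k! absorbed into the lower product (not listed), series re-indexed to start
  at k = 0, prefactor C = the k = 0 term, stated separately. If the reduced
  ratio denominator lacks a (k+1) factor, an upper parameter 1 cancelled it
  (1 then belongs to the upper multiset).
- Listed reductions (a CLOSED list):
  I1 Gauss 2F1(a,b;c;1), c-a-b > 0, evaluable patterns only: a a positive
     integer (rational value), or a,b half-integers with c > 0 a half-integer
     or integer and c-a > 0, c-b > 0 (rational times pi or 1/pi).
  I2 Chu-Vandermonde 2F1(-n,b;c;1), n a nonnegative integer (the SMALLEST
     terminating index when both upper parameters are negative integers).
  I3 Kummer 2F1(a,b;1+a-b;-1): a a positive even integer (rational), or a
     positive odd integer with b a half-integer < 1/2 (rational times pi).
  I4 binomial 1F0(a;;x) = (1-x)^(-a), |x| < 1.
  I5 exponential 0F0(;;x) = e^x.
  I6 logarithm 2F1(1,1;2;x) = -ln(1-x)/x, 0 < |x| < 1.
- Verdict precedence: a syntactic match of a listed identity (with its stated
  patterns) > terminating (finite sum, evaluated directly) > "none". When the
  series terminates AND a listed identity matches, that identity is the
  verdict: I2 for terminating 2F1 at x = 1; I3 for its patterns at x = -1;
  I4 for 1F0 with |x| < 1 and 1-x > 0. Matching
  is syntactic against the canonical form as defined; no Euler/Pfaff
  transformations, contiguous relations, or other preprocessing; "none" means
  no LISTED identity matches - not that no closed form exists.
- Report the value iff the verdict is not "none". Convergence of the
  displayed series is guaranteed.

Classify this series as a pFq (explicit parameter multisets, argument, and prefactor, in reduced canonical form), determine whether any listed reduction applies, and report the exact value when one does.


Reduced: x = -\frac{1}{2}, 1F0, upper = {-\frac{12}{7}}, lower = {-}, C = 3. Verdict: the I4 binomial reduction matches (the 1F0 binomial series: exponent 12/7, x = -\frac{1}{2}). Its exact value is 3 \cdot \left(\frac{3}{2}\right)^{\frac{12}{7}}.

First insight: t_0 being 3, the factor k^2 + 1 cancels (top and bottom), leaving C = 3, x = -1/2.
Consecutive-term ratio: r(k) = -\frac{1}{2} * (k-\frac{12}{7}) / [(k+1)] - rational; roots negated = parameters, x = -\frac{1}{2}, C = 3.


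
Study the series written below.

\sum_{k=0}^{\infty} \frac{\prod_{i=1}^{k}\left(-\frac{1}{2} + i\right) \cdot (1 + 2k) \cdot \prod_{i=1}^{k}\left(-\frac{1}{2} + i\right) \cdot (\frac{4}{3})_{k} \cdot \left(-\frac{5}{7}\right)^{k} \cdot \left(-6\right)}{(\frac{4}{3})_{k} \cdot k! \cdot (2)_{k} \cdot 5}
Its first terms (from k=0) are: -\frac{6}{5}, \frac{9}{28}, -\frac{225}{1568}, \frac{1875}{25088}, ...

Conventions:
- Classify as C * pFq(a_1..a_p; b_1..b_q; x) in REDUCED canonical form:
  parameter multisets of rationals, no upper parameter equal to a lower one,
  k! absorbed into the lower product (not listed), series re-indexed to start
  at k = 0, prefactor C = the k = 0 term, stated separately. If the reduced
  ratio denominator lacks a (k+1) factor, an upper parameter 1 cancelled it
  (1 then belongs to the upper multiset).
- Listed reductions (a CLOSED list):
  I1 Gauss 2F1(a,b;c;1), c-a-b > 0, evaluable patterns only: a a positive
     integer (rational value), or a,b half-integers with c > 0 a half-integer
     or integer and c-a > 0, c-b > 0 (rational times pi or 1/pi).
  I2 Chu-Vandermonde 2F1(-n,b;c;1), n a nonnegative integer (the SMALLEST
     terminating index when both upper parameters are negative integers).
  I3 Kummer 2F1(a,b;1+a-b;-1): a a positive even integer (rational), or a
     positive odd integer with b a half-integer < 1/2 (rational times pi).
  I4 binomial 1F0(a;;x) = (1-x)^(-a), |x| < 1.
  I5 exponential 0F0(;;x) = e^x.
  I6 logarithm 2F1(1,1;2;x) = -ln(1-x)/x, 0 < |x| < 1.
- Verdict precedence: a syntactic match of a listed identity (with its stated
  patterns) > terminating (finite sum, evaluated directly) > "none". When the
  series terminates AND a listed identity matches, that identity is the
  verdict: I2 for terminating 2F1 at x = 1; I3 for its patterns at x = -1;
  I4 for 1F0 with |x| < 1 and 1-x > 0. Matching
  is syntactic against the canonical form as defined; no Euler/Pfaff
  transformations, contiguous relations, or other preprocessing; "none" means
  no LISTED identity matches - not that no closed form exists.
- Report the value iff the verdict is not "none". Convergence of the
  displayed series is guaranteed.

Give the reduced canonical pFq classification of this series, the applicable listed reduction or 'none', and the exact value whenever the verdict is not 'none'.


With C = -\frac{6}{5}: the canonical form is 2F1(\frac{1}{2}, \frac{3}{2}; 2; -\frac{5}{7}). Verdict: none. Every listed pattern misses the 2F1 form at -\frac{5}{7}, upper {\frac{1}{2}, \frac{3}{2}}.

Structural cue: t_0 being -\frac{6}{5}, the parameter 4/3 appears in both the upper and lower lists and cancels.
Ratio: r(k) = -\frac{5}{7} * (k+\frac{1}{2}) (k+\frac{3}{2}) / [(k+2) (k+1)] - rational in k. x = -\frac{5}{7}; t_0 = -\frac{6}{5}; negate the roots.


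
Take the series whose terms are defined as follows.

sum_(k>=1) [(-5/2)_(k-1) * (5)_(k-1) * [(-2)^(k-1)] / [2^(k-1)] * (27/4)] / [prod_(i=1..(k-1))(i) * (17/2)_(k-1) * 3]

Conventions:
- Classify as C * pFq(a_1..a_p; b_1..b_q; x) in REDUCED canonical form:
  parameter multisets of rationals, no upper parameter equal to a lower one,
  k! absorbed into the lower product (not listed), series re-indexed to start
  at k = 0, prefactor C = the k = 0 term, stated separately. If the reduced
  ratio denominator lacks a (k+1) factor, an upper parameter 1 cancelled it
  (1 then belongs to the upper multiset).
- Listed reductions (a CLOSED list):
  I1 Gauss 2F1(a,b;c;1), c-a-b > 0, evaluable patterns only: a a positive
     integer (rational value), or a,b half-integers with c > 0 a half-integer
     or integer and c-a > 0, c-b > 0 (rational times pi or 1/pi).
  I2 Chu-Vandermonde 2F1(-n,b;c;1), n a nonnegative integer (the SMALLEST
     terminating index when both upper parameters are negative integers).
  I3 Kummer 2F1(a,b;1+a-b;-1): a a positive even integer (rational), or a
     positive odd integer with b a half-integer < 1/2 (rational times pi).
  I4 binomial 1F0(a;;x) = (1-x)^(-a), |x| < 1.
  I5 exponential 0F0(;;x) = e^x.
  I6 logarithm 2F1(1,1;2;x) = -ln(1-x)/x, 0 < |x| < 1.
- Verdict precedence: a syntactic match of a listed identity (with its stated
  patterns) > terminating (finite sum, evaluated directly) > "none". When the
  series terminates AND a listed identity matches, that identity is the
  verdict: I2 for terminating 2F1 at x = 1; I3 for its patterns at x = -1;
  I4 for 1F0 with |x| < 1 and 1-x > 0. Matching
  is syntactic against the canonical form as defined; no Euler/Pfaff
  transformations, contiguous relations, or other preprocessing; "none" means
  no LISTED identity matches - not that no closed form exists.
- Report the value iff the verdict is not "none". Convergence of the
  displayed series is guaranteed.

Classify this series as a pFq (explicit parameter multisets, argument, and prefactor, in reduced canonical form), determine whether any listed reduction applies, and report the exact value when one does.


x = -1 here; the reduced form reads 2F1, upper {-5/2, 5}, lower {17/2}, C = 9/4. Verdict: Kummer's theorem (I3) fires (x = -1; c = 17/2 equals 1+a-b for upper {-5/2, 5}: listed pattern). Sum: (1216215/524288) * pi.

Structural cue: t_0 = 9/4 here, and the constant factors (C = 9/4) combine into one prefactor.
Ratio: r(k) = (-1) * (k-5/2) (k+5) / [(k+17/2) (k+1)] ; factor over Q: parameters, x = (-1), and C = 9/4.


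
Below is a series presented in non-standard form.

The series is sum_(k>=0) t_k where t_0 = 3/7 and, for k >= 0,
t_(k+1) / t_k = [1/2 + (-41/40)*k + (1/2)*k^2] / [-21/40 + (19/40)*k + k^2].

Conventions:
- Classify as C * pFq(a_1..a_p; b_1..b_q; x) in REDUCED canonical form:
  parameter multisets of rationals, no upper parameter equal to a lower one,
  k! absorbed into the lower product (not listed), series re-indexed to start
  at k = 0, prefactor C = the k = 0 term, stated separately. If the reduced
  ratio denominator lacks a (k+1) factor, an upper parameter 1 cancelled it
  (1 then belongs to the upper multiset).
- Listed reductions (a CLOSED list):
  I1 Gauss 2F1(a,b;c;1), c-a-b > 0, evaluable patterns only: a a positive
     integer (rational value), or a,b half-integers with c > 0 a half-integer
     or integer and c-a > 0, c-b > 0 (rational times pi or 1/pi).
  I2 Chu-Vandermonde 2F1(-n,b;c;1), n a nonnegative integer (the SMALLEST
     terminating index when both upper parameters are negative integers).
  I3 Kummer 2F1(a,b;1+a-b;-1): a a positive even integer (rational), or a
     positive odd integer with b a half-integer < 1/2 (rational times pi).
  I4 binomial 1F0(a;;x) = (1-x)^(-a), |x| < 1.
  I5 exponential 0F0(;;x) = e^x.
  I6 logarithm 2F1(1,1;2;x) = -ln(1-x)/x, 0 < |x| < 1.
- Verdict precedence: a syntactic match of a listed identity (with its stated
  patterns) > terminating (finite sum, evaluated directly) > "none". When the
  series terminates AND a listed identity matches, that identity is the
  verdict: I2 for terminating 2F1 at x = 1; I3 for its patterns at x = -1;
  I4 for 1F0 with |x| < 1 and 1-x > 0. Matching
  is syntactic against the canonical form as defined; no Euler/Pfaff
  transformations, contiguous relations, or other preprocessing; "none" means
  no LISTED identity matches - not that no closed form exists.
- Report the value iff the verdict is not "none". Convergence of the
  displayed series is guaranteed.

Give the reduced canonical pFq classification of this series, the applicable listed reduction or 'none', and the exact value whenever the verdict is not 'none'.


This is 3/7 * 2F1(-5/4, -4/5; -21/40; 1/2) in reduced canonical form. Verdict: none - this 2F1 at x = 1/2 matches no listed pattern, and upper {-5/4, -4/5} holds no stopper.

Structural cue: t_0 = 3/7 here, and factor the ratio over Q (C = 3/7): negated roots = parameters.
Consecutive-term ratio: r(k) = (1/2) * (k-5/4) (k-4/5) / [(k-21/40) (k+1)] - rational in k. x = (1/2); t_0 = 3/7; negate the roots.


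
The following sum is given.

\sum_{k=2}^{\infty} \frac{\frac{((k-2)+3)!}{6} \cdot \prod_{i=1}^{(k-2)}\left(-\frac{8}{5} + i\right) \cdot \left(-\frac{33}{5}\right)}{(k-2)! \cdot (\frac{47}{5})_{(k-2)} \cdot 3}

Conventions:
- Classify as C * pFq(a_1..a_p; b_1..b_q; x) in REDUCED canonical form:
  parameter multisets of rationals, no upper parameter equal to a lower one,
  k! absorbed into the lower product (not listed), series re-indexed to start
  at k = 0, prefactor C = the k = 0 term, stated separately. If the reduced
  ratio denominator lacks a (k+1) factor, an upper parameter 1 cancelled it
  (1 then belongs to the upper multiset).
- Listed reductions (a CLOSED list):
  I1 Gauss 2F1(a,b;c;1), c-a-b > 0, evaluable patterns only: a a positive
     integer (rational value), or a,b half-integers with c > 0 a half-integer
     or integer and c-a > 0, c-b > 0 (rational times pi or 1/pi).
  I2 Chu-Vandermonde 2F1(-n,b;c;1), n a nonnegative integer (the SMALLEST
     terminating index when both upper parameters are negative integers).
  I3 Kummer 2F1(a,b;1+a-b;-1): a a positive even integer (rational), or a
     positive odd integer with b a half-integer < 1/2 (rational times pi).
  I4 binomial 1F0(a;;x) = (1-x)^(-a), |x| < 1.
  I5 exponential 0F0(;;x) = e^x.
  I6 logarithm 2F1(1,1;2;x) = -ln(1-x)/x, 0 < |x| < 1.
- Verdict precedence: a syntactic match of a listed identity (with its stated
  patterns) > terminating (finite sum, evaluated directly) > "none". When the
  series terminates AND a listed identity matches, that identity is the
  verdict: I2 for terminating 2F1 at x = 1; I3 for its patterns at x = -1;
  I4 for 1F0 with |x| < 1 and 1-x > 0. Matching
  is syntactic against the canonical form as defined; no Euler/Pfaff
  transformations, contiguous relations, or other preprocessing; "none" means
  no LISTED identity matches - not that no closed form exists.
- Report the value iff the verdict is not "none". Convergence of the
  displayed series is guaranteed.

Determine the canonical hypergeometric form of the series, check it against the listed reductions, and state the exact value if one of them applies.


This is -\frac{11}{5} * 2F1(-\frac{3}{5}, 4; \frac{47}{5}; 1) in reduced canonical form. Verdict at x = 1: Gauss's theorem (I1) matches (x = 1: the Gamma ratio telescopes since c-a-b = 6 > 0 and a = 4 in Z>0). Value: -\frac{4884}{3125}.

The tell: t_0 = -\frac{11}{5} here, and the constant factors (C = -11/5, x = 1) combine into one prefactor.
Ratio: r(k) = 1 * (k-\frac{3}{5}) (k+4) / [(k+\frac{47}{5}) (k+1)] ; factor over Q: parameters, x = 1, and C = -\frac{11}{5}.


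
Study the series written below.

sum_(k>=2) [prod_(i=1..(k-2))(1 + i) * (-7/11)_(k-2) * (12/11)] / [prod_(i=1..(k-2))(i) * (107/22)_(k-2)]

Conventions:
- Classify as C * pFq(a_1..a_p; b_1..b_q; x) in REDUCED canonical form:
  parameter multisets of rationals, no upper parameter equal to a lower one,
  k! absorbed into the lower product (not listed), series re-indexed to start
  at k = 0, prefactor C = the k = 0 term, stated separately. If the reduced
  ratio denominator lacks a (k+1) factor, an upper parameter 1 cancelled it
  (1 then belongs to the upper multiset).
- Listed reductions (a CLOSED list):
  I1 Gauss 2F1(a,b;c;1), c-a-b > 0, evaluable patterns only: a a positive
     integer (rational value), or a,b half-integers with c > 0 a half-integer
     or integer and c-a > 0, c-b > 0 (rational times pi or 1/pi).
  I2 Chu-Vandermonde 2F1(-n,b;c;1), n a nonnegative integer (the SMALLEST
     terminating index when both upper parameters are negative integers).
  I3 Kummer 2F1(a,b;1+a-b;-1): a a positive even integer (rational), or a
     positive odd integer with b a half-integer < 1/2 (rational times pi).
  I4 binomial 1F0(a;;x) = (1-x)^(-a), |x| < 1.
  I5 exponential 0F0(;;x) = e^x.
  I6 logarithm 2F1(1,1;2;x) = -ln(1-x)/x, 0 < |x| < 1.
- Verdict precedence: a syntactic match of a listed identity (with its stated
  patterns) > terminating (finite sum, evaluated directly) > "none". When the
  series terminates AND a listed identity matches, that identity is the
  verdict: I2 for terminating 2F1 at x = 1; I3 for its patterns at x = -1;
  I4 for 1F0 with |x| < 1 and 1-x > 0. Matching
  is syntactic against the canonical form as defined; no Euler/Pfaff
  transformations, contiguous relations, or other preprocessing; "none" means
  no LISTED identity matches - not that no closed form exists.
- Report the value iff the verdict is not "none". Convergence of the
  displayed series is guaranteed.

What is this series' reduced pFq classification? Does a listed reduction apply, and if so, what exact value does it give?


First insight: with t_0 = 12/11, the running product (C = 12/11, x = 1) telescopes to a rising factorial.
Consecutive-term ratio: r(k) = 1 * (k-7/11) (k+2) / [(k+107/22) (k+1)] - rational in k. x = 1; t_0 = 12/11; negate the roots.

This is 12/11 * 2F1(-7/11, 2; 107/22; 1) in reduced canonical form. Verdict: the Gauss summation I1 fires (x = 1: the Gamma ratio telescopes since c-a-b = 7/2 > 0 and a = 2 in Z>0). Value: 1020/1331.


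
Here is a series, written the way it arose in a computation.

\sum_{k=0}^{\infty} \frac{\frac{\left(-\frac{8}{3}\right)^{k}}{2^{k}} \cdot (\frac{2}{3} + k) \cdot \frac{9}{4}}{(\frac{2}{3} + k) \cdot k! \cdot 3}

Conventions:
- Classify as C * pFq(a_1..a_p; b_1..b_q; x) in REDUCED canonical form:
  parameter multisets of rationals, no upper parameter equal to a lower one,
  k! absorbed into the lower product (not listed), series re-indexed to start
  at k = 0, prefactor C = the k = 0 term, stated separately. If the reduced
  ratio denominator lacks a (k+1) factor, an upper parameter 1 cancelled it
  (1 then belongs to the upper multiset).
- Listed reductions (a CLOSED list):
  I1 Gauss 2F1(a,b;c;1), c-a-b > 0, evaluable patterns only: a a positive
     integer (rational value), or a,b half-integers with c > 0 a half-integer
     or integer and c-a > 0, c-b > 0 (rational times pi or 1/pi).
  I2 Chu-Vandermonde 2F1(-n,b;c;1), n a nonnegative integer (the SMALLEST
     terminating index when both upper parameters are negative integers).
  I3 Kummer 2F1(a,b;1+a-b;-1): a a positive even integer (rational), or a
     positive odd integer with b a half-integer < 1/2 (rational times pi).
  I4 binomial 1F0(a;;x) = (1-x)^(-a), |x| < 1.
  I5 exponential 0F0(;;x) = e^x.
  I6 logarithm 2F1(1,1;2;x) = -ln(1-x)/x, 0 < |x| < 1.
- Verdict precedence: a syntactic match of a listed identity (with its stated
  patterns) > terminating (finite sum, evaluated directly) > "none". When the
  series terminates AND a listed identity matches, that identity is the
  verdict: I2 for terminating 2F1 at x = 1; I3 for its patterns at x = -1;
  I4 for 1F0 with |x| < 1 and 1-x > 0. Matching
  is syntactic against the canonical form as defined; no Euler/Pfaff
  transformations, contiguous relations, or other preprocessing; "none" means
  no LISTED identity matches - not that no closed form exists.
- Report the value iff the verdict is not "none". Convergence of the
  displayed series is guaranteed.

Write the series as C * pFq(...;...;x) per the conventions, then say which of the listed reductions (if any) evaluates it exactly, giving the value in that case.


Classification (C = \frac{3}{4}): 0F0 with upper {-}, lower {-}, argument x = -\frac{4}{3}. Verdict: exponential (I5) matches (the 0F0 exponential series at x = -\frac{4}{3}). Exact value: \frac{3}{4} \cdot e^{-\frac{4}{3}}.

Key observation: t_0 being \frac{3}{4}, k + 2/3 divides numerator and denominator alike; C = 3/4, x = -4/3 after cancelling.
Step ratio: r(k) = -\frac{4}{3} * 1 / [(k+1)] - rational in k. x = -\frac{4}{3}; t_0 = \frac{3}{4}; negate the roots.


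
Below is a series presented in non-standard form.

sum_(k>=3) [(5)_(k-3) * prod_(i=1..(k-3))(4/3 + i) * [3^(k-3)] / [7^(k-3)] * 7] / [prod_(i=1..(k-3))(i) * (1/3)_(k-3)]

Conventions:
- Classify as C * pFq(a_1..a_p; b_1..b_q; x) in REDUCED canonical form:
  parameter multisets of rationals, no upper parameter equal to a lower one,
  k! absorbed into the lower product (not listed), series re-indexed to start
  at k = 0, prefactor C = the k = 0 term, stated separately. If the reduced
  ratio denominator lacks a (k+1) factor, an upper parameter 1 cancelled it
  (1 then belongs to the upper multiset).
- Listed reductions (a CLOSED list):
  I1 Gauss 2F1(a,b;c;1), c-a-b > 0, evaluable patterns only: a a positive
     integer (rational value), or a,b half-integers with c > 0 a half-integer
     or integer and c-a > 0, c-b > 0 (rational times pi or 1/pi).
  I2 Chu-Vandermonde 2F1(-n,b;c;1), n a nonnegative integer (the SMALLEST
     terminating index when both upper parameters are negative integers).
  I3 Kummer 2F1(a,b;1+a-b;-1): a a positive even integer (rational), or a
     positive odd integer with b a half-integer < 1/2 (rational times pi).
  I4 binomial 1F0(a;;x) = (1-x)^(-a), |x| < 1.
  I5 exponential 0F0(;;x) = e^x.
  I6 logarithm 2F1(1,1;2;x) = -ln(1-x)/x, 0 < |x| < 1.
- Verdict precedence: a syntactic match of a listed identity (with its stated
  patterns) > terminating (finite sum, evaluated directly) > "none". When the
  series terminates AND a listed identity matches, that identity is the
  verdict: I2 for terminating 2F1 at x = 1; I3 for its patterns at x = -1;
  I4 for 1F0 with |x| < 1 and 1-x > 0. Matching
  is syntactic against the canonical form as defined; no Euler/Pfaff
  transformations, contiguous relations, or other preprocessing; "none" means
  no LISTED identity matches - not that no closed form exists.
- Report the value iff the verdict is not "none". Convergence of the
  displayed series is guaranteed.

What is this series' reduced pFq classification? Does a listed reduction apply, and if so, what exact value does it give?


Canonical form: C = 7 times 2F1 with upper {7/3, 5}, lower {1/3}, x = 3/7. Verdict: none. Every listed pattern misses the 2F1 form at 3/7, upper {7/3, 5}.

First insight: t_0 = 7 here, and the product of the first k integers (prefactor 7) is k!.
Ratio: r(k) = (3/7) * (k+7/3) (k+5) / [(k+1/3) (k+1)] - rational in k. x = (3/7); t_0 = 7; negate the roots.


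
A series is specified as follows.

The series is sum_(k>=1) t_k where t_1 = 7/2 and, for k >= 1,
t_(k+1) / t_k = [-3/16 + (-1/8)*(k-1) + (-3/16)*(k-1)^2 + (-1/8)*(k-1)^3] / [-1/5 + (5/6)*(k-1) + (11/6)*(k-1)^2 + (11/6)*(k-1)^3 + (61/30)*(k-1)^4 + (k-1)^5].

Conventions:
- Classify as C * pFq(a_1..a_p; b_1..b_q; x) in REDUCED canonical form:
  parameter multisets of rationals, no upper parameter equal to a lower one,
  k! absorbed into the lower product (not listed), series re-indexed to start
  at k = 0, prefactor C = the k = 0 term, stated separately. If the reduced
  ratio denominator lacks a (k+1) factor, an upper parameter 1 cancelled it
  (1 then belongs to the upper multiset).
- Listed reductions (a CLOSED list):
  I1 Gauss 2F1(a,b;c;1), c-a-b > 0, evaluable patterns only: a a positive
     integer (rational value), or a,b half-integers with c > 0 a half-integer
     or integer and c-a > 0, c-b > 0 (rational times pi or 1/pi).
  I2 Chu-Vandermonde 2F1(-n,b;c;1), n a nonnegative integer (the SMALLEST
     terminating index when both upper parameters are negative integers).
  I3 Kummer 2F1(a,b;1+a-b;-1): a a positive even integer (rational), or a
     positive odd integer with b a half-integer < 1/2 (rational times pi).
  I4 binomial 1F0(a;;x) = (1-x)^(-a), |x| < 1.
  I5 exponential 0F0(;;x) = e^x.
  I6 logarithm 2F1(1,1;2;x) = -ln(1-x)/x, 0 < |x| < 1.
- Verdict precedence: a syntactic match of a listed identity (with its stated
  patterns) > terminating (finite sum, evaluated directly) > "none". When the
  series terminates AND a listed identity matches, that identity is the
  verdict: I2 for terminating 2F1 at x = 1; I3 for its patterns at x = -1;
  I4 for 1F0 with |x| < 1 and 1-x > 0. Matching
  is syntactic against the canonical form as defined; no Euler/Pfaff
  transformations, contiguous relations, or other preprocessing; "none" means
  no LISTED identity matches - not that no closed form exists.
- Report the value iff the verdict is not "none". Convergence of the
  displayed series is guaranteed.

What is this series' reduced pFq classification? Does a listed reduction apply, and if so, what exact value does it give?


With C = 7/2: the canonical form is 1F2(3/2; -1/6, 6/5; -1/8). Verdict: none. A 1F2 with upper {3/2} fits none of I1-I6 at x = -1/8; the sum runs forever.

Key step: x = (-1/8) and cancel k^2 + 1 from the displayed ratio first; then prefactor 7/2.
Adjacent-term ratio: r(k) = (-1/8) * (k+3/2) / [(k-1/6) (k+6/5) (k+1)] - rational in k, leading ratio (-1/8); with t_0 = 7/2, classification follows.


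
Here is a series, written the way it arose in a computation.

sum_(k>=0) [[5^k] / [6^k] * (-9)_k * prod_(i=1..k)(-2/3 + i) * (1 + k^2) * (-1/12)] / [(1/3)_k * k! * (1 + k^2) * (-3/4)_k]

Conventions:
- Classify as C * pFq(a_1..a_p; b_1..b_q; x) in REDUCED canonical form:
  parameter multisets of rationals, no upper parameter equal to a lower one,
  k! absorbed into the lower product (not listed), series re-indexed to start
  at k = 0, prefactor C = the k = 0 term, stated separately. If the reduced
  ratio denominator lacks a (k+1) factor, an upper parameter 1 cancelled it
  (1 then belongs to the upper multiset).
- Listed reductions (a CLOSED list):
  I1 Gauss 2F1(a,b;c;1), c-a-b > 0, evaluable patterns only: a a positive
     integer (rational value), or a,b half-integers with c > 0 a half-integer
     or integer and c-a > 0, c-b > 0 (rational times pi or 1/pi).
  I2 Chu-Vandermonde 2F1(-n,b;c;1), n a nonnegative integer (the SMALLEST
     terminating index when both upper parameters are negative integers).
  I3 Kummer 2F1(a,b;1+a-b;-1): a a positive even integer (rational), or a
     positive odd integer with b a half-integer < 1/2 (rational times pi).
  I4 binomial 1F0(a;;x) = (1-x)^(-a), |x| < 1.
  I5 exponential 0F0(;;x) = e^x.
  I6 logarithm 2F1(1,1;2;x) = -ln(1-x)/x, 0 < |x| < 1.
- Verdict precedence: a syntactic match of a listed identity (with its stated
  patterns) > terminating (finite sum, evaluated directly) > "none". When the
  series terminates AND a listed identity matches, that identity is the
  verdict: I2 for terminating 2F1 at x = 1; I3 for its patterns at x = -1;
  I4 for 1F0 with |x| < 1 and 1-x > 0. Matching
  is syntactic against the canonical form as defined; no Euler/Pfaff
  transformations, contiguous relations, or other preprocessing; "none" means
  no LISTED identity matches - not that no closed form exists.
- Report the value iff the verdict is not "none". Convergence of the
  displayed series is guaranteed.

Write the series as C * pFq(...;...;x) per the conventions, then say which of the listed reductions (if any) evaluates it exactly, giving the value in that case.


Canonical form: C = -1/12 times 1F1 with upper {-9}, lower {-3/4}, x = 5/6. Verdict: terminating - upper parameter -9 makes this a finite sum (last index 9), evaluated exactly. Its exact value is 301488629761/858313352988.

The tell: from the first term -1/12: the running product (prefactor -1/12) telescopes to a rising factorial.
Consecutive-term ratio: r(k) = (5/6) * (k-9) / [(k-3/4) (k+1)] - rational in k. x = (5/6); t_0 = -1/12; negate the roots.


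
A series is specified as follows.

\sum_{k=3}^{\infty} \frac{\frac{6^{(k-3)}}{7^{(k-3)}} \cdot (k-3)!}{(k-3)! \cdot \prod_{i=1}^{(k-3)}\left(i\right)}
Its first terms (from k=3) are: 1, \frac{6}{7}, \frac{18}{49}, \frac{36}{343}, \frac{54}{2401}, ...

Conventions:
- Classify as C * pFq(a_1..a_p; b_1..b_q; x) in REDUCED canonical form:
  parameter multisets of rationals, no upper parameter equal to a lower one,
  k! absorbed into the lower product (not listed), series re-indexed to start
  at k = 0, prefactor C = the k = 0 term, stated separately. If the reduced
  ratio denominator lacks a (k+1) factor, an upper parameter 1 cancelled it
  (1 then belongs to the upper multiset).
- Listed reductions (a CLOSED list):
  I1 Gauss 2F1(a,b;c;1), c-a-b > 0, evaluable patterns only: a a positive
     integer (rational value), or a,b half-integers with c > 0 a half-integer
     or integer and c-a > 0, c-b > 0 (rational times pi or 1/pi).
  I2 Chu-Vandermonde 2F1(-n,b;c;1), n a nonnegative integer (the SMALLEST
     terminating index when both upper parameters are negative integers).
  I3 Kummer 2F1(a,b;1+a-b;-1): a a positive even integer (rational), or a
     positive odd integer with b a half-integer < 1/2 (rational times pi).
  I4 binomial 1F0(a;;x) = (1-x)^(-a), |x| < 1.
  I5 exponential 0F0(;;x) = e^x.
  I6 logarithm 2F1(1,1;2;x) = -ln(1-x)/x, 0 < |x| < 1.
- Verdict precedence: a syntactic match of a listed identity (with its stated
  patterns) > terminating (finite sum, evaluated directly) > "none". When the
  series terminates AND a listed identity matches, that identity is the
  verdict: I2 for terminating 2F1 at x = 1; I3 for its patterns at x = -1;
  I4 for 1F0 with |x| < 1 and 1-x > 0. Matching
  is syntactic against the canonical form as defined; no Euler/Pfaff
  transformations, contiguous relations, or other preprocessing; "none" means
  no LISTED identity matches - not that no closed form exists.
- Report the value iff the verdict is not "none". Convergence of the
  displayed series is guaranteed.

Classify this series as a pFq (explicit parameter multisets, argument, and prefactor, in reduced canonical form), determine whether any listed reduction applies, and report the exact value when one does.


Structural cue: from the first term 1: the parameter 1 appears in both the upper and lower lists and cancels.
Ratio: r(k) = \frac{6}{7} * 1 / [(k+1)] - rational; roots negated = parameters, x = \frac{6}{7}, C = 1.

Reduced: x = \frac{6}{7}, 0F0, upper = {-}, lower = {-}, C = 1. Verdict: the exponential series (I5) fires (the 0F0 exponential series at x = \frac{6}{7}). Sum: e^{\frac{6}{7}}.


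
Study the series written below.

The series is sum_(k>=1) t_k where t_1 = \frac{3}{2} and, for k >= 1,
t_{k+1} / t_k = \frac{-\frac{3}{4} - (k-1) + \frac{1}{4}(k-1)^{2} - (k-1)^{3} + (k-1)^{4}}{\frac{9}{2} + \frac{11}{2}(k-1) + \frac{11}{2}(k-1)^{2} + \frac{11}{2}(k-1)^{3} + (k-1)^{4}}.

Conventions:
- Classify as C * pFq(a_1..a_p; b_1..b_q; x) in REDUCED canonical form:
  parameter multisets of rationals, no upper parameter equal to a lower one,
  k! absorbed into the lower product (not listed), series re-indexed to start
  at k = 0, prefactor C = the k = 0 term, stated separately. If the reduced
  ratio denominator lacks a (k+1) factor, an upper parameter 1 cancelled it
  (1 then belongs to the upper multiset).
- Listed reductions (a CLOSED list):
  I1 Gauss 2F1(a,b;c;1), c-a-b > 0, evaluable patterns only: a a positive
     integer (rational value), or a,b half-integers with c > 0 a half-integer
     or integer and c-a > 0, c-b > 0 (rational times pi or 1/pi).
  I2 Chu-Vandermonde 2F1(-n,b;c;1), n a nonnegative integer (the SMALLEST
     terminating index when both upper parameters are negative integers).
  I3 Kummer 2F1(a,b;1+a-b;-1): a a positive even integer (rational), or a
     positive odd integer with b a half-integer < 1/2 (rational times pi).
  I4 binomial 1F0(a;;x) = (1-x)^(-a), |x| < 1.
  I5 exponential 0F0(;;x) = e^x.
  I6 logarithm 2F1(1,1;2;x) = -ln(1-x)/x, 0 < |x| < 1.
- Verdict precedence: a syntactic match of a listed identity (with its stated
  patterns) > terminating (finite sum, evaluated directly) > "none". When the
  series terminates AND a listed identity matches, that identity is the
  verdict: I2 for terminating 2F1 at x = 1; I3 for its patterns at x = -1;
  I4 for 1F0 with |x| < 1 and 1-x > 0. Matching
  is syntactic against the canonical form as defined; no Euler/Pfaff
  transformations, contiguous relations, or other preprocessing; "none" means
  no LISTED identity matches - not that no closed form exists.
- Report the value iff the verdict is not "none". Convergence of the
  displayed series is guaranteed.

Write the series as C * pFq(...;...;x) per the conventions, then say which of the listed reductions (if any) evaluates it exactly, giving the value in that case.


The series (x = 1) is 2F1: upper {-\frac{3}{2}, \frac{1}{2}}, lower {\frac{9}{2}}, prefactor \frac{3}{2}. Verdict (x = 1): the half-integer Gauss pattern (I1) applies (x = 1; upper {-\frac{3}{2}, \frac{1}{2}} half-integers, c = \frac{9}{2} in the evaluable pattern). Its exact value is \frac{6615}{16384} \cdot \pi.

Key step: t_0 being \frac{3}{2}, the ratio is unreduced: k^2 + 1 divides both sides (C = 3/2).
Term ratio: r(k) = 1 * (k-\frac{3}{2}) (k+\frac{1}{2}) / [(k+\frac{9}{2}) (k+1)] - poly over poly, x = 1 from leading terms; C = \frac{3}{2} at k = 0.


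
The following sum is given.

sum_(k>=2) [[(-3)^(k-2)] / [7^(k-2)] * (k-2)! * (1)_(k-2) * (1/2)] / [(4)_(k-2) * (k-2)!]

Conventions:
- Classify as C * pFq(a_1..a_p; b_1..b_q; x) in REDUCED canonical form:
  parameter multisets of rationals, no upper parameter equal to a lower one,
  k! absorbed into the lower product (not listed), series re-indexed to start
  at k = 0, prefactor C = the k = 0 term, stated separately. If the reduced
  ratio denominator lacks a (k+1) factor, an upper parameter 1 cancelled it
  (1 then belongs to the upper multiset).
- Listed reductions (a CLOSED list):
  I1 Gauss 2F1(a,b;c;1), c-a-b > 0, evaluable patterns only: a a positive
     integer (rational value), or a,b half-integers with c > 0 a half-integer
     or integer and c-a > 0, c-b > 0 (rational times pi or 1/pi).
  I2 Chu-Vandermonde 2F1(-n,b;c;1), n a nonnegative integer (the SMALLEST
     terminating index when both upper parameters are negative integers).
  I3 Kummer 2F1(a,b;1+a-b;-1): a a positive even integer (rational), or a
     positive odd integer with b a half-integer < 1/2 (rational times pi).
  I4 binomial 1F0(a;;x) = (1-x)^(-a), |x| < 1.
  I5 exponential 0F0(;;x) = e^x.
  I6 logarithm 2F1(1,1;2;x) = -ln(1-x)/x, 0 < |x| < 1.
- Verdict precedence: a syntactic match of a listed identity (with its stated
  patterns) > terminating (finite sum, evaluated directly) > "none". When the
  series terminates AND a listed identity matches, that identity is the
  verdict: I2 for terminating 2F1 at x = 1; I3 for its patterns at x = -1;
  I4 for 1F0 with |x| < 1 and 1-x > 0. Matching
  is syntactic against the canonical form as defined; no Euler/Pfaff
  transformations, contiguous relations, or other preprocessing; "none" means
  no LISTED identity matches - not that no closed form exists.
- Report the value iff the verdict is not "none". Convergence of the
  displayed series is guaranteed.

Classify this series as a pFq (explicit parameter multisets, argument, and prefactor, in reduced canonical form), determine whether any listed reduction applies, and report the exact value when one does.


With C = 1/2: the canonical form is 2F1(1, 1; 4; -3/7). Verdict: none - at argument -3/7 the multisets {1, 1} ; {4} match no listed identity.

Structural cue: from the first term 1/2: the factorial ratio (C = 1/2) (k+a-1)!/(a-1)! is a rising factorial (a)_k.
Ratio: r(k) = (-3/7) * (k+1) (k+1) / [(k+4) (k+1)] - rational in k, leading ratio (-3/7); with t_0 = 1/2, classification follows.


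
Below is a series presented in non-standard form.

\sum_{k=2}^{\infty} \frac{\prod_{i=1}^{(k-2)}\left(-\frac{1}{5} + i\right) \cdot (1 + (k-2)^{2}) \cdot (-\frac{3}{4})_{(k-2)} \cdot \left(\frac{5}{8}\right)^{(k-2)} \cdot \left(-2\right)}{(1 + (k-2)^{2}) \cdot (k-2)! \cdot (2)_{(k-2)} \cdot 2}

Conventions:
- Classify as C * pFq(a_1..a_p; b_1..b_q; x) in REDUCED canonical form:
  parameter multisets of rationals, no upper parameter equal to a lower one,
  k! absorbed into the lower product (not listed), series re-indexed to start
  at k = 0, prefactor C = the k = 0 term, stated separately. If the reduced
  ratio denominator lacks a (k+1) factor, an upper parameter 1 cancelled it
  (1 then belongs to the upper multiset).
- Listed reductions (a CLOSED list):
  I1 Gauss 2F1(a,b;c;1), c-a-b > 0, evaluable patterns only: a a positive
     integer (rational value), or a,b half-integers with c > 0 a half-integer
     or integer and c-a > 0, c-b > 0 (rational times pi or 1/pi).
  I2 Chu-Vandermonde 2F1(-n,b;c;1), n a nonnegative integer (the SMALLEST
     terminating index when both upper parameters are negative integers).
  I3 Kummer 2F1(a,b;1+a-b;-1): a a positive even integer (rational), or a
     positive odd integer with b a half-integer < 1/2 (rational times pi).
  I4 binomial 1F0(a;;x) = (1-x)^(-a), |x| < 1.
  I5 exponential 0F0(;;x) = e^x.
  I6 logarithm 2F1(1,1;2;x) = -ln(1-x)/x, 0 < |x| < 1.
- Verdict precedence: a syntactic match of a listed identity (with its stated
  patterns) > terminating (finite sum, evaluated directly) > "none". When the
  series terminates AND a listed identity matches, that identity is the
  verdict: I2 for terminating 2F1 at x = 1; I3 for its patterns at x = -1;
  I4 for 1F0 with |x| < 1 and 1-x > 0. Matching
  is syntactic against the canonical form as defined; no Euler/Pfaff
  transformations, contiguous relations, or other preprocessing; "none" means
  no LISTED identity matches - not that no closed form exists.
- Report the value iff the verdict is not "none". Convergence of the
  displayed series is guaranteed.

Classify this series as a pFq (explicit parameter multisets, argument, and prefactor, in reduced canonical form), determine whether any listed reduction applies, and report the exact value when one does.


Reduced: x = \frac{5}{8}, 2F1, upper = {-\frac{3}{4}, \frac{4}{5}}, lower = {2}, C = -1. Verdict: none. No listed pattern accepts 2F1(-\frac{3}{4}, \frac{4}{5}; 2; \frac{5}{8}).

The tell: with t_0 = -1, the running product (C = -1) telescopes to a rising factorial.
Ratio: r(k) = \frac{5}{8} * (k-\frac{3}{4}) (k+\frac{4}{5}) / [(k+2) (k+1)] - rational; roots negated = parameters, x = \frac{5}{8}, C = -1.
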